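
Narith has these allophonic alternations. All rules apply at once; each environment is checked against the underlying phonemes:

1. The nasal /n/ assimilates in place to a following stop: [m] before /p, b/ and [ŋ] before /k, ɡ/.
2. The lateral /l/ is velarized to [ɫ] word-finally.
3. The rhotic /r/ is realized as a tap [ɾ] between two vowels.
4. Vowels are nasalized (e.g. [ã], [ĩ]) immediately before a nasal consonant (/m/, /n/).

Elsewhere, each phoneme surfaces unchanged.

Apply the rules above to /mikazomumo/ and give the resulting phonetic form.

/m/ (word-initial) is unaffected → [m].
/i/ (between /m/ and /k/) fails the environment for rule 4, so it stays [i].
/k/ — not in any rule's target class → [k].
/a/ — between /k/ and /z/; rule 4 does not apply here → [a].
/z/ stays [z].
Rule 4 applies to /o/ (between /z/ and /m/: before a nasal consonant) → [õ].
/m/ (between /o/ and /u/) is unaffected → [m].
Rule 4 applies to /u/ (between /m/ and /m/: before a nasal consonant) → [ũ].
/m/ (between /u/ and /o/) is unaffected → [m].
/o/ (word-final) fails the environment for rule 4, so it stays [o].

[mikazõmũmo]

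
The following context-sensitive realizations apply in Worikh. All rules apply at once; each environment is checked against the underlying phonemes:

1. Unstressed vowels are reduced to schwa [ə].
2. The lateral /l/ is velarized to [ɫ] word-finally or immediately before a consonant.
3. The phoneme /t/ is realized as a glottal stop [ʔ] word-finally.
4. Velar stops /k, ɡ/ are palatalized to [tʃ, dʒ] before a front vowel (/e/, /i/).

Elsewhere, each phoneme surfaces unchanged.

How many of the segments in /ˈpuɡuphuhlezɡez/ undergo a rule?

Segments that undergo a rule: /u/ → [ə] (rule 1); /u/ → [ə] (rule 1); /e/ → [ə] (rule 1); /ɡ/ → [dʒ] (rule 4); /e/ → [ə] (rule 1).
All other segments surface unchanged.

5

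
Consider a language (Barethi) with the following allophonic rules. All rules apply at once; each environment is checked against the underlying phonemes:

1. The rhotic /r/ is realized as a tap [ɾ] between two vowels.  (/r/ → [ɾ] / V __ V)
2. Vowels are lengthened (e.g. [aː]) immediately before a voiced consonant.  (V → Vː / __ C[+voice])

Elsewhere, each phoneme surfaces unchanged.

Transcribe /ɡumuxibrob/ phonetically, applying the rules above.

[ɡuːmuxiːbroːb]

/u/ — between /ɡ/ and /m/, before a voiced consonant — surfaces as [uː] (rule 2).
/u/ (between /m/ and /x/) fails the environment for rule 2, so it stays [u].
/i/ (between /x/ and /b/) occurs before a voiced consonant → [iː] by rule 2.
/r/ (between /b/ and /o/) is in the target of rule 1 but the environment (between two vowels) is not met → [r].
/o/ (between /r/ and /b/): before a voiced consonant, so rule 2 applies → [oː].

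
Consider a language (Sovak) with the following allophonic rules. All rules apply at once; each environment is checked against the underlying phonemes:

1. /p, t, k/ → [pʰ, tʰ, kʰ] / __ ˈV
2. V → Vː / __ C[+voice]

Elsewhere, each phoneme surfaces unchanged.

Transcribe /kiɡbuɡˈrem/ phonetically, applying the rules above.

[kiːɡbuːɡˈreːm]

/k/ (word-initial) is in the target of rule 1 but the environment (immediately before a stressed vowel) is not met → [k].
/i/ (between /k/ and /ɡ/) occurs before a voiced consonant → [iː] by rule 2.
/ɡ/ (between /i/ and /b/): no rule targets it → [ɡ].
/b/ — not in any rule's target class → [b].
Rule 2 applies to /u/ (between /b/ and /ɡ/: before a voiced consonant) → [uː].
/ɡ/ stays [ɡ].
/r/ (between /ɡ/ and /e/) is unaffected → [r].
Rule 2 applies to /e/ (between /r/ and /m/: before a voiced consonant) → [eː].
/m/ stays [m].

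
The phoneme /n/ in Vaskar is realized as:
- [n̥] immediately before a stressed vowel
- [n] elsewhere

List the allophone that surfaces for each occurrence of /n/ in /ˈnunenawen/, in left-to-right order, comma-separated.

Occurrence 1 (position 1): immediately before a stressed vowel → [n̥].
Occurrence 2 (position 3): no conditioning environment matches → elsewhere allophone [n].
Occurrence 3 (position 5): no conditioning environment matches → elsewhere allophone [n].
Occurrence 4 (position 9): no conditioning environment matches → elsewhere allophone [n].

[n̥], [n], [n], [n]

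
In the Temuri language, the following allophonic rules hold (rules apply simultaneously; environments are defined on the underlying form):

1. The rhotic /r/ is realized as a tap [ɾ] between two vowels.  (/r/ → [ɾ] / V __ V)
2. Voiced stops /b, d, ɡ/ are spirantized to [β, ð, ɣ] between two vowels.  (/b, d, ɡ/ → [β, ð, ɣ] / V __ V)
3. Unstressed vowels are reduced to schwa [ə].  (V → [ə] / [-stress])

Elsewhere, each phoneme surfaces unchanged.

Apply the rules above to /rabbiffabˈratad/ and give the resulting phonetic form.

/r/ (word-initial) fails the environment for rule 1, so it stays [r].
/a/ — between /r/ and /b/, in an unstressed syllable — surfaces as [ə] (rule 3).
/b/ (between /a/ and /b/): rule 2 targets it, but not between two vowels → unchanged [b].
/b/ — between /b/ and /i/; rule 2 does not apply here → [b].
Rule 3 applies to /i/ (between /b/ and /f/: in an unstressed syllable) → [ə].
/a/ (between /f/ and /b/) occurs in an unstressed syllable → [ə] by rule 3.
/b/ (between /a/ and /r/) fails the environment for rule 2, so it stays [b].
/r/ — between /b/ and /a/; rule 1 does not apply here → [r].
/a/ (between /r/ and /t/) fails the environment for rule 3, so it stays [a].
/a/ meets the environment for rule 3 (in an unstressed syllable) → [ə].
/d/ — word-final; rule 2 does not apply here → [d].

[rəbbəffəbˈratəd]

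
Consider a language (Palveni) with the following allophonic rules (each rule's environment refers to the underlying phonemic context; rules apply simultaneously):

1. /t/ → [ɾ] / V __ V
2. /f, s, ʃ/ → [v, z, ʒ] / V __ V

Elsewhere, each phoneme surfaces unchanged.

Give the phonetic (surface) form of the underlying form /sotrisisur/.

/s/ — word-initial; rule 2 does not apply here → [s].
/o/ (between /s/ and /t/): no rule targets it → [o].
/t/ — between /o/ and /r/; rule 1 does not apply here → [t].
/r/ stays [r].
/i/ stays [i].
/s/ — between /i/ and /i/, between two vowels — surfaces as [z] (rule 2).
/i/ stays [i].
/s/ — between /i/ and /u/, between two vowels — surfaces as [z] (rule 2).
/u/ (between /s/ and /r/): no rule targets it → [u].
/r/ (word-final) is unaffected → [r].

[sotrizizur]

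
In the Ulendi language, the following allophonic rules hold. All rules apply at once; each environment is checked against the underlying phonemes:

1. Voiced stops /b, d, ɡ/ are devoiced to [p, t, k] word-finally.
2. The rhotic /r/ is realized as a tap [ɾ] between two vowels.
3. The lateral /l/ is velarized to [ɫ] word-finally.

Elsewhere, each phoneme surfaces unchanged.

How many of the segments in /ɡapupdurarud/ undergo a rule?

3

Segments that undergo a rule: /r/ → [ɾ] (rule 2); /r/ → [ɾ] (rule 2); /d/ → [t] (rule 1).
All other segments surface unchanged.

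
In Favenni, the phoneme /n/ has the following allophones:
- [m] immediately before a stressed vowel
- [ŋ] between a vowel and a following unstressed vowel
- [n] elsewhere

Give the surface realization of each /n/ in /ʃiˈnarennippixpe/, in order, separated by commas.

[m], [n], [n]

Occurrence 1 (position 3): immediately before a stressed vowel → [m].
Occurrence 2 (position 7): no conditioning environment matches → elsewhere allophone [n].
Occurrence 3 (position 8): no conditioning environment matches → elsewhere allophone [n].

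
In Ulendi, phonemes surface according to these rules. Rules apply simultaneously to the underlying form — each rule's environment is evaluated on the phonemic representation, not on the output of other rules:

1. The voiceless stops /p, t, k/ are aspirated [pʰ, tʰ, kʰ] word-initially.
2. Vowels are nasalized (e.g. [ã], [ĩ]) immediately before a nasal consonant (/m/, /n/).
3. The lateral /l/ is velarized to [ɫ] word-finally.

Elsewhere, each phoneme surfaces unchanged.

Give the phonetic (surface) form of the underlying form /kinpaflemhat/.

/k/ meets the environment for rule 1 (word-initially) → [kʰ].
/i/ (between /k/ and /n/): before a nasal consonant, so rule 2 applies → [ĩ].
/p/ (between /n/ and /a/) is in the target of rule 1 but the environment (word-initially) is not met → [p].
/a/ (between /p/ and /f/) is in the target of rule 2 but the environment (before a nasal consonant) is not met → [a].
/l/ — between /f/ and /e/; rule 3 does not apply here → [l].
/e/ (between /l/ and /m/) occurs before a nasal consonant → [ẽ] by rule 2.
/a/ (between /h/ and /t/) fails the environment for rule 2, so it stays [a].
/t/ — word-final; rule 1 does not apply here → [t].

[kʰĩnpaflẽmhat]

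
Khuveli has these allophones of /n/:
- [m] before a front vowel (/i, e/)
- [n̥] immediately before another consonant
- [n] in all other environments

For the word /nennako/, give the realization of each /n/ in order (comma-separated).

Occurrence 1 (position 1): before a front vowel (/i, e/) → [m].
Occurrence 2 (position 3): immediately before another consonant → [n̥].
Occurrence 3 (position 4): no conditioning environment matches → elsewhere allophone [n].

[m], [n̥], [n]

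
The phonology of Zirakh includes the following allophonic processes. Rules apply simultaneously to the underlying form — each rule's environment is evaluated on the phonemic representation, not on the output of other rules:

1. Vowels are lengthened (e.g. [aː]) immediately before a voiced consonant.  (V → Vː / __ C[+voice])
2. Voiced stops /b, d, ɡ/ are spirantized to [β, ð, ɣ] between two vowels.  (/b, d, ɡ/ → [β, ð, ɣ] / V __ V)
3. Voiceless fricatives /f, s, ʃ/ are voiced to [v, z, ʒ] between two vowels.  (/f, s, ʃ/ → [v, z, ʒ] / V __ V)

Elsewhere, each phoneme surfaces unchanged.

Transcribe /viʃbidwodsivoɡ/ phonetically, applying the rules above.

[viʃbiːdwoːdsiːvoːɡ]

/i/ (between /v/ and /ʃ/): rule 1 targets it, but not before a voiced consonant → unchanged [i].
/ʃ/ — between /i/ and /b/; rule 3 does not apply here → [ʃ].
/b/ (between /ʃ/ and /i/): rule 2 targets it, but not between two vowels → unchanged [b].
/i/ — between /b/ and /d/, before a voiced consonant — surfaces as [iː] (rule 1).
/d/ (between /i/ and /w/) is in the target of rule 2 but the environment (between two vowels) is not met → [d].
/o/ (between /w/ and /d/) occurs before a voiced consonant → [oː] by rule 1.
/d/ (between /o/ and /s/) fails the environment for rule 2, so it stays [d].
/s/ — between /d/ and /i/; rule 3 does not apply here → [s].
Rule 1 applies to /i/ (between /s/ and /v/: before a voiced consonant) → [iː].
/o/ — between /v/ and /ɡ/, before a voiced consonant — surfaces as [oː] (rule 1).
/ɡ/ (word-final): rule 2 targets it, but not between two vowels → unchanged [ɡ].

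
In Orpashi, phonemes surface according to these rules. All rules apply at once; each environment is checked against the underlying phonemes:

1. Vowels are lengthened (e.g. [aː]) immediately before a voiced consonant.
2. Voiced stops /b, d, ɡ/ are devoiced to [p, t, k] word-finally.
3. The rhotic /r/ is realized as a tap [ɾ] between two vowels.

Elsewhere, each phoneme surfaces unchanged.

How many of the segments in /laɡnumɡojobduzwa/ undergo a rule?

Segments that undergo a rule: /a/ → [aː] (rule 1); /u/ → [uː] (rule 1); /o/ → [oː] (rule 1); /o/ → [oː] (rule 1); /u/ → [uː] (rule 1).
All other segments surface unchanged.

5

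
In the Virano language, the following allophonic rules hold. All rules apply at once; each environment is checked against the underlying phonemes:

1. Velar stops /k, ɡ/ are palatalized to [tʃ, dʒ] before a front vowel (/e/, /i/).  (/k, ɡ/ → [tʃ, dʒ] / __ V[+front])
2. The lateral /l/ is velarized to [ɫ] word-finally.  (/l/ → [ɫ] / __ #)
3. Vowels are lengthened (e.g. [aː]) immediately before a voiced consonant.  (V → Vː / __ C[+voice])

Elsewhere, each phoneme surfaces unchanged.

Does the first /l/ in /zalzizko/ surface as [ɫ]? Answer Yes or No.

/l/ — between /a/ and /z/; rule 2 does not apply here → [l].
The actual realization is [l], not [ɫ].

No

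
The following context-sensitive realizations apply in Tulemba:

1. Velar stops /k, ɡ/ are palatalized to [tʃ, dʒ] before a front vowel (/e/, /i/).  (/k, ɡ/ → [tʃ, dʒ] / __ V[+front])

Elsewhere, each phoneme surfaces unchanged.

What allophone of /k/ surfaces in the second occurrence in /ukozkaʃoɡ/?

[k]

/k/ (between /z/ and /a/): rule 1 targets it, but not before a front vowel → unchanged [k].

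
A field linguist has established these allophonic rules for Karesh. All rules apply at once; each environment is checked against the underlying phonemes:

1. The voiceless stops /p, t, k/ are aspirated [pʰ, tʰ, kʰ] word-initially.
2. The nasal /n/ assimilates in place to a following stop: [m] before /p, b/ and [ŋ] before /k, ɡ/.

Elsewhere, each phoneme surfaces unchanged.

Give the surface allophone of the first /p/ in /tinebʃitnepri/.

[p]

/p/ — between /e/ and /r/; rule 1 does not apply here → [p].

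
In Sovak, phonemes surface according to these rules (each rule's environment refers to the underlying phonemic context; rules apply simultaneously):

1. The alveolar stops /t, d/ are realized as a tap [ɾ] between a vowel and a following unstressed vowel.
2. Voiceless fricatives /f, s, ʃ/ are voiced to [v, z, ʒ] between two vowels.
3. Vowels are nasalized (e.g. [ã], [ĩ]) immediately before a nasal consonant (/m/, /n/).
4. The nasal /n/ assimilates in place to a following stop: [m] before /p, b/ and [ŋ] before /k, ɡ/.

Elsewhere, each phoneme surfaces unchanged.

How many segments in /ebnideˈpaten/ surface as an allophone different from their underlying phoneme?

Segments that undergo a rule: /d/ → [ɾ] (rule 1); /t/ → [ɾ] (rule 1); /e/ → [ẽ] (rule 3).
All other segments surface unchanged.

3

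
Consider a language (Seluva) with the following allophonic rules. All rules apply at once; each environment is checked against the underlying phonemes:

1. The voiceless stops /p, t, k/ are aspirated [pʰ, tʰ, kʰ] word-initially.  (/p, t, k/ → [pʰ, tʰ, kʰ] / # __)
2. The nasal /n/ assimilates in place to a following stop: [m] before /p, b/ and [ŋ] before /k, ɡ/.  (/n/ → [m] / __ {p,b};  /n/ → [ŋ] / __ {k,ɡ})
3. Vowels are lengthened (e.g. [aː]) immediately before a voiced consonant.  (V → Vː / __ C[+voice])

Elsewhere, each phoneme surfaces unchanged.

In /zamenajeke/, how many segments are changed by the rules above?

Segments that undergo a rule: /a/ → [aː] (rule 3); /e/ → [eː] (rule 3); /a/ → [aː] (rule 3).
All other segments surface unchanged.

3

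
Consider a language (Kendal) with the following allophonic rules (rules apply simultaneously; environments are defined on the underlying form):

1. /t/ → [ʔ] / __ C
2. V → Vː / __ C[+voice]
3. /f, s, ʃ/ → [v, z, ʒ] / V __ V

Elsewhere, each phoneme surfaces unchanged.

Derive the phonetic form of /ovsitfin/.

Rule 2 applies to /o/ (word-initial: before a voiced consonant) → [oː].
/v/ — not in any rule's target class → [v].
/s/ (between /v/ and /i/) is in the target of rule 3 but the environment (between two vowels) is not met → [s].
/i/ (between /s/ and /t/): rule 2 targets it, but not before a voiced consonant → unchanged [i].
/t/ — between /i/ and /f/, immediately before a consonant — surfaces as [ʔ] (rule 1).
/f/ (between /t/ and /i/) is in the target of rule 3 but the environment (between two vowels) is not met → [f].
/i/ (between /f/ and /n/): before a voiced consonant, so rule 2 applies → [iː].
/n/ (word-final) is unaffected → [n].

[oːvsiʔfiːn]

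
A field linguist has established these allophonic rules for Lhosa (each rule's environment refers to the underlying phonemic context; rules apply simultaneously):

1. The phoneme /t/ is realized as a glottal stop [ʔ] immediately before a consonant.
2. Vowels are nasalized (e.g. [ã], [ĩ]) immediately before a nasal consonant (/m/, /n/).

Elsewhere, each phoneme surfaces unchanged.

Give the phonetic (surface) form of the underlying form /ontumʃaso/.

/o/ — word-initial, before a nasal consonant — surfaces as [õ] (rule 2).
/t/ (between /n/ and /u/): rule 1 targets it, but not immediately before a consonant → unchanged [t].
/u/ (between /t/ and /m/): before a nasal consonant, so rule 2 applies → [ũ].
/a/ (between /ʃ/ and /s/): rule 2 targets it, but not before a nasal consonant → unchanged [a].
/o/ (word-final) is in the target of rule 2 but the environment (before a nasal consonant) is not met → [o].

[õntũmʃaso]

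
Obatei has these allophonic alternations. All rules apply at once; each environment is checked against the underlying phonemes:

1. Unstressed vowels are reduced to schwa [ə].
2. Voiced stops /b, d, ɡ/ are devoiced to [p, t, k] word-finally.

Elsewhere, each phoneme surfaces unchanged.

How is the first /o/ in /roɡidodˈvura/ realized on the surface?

[ə]

/o/ — between /r/ and /ɡ/, in an unstressed syllable — surfaces as [ə] (rule 1).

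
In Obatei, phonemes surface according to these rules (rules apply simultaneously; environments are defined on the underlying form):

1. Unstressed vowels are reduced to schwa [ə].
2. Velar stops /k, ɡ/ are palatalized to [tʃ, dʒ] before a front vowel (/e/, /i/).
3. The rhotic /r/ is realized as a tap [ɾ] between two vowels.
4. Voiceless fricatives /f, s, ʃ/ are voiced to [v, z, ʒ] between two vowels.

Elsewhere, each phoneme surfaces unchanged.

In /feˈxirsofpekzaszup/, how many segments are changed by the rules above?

Segments that undergo a rule: /e/ → [ə] (rule 1); /o/ → [ə] (rule 1); /e/ → [ə] (rule 1); /a/ → [ə] (rule 1); /u/ → [ə] (rule 1).
All other segments surface unchanged.

5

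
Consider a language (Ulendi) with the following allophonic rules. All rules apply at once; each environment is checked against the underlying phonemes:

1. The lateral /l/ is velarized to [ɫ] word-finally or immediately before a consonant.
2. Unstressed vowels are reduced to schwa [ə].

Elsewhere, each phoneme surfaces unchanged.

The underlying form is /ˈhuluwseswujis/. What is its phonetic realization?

[ˈhuləwsəswəjəs]

/u/ (between /h/ and /l/) is in the target of rule 2 but the environment (in an unstressed syllable) is not met → [u].
/l/ (between /u/ and /u/) is in the target of rule 1 but the environment (word-finally or immediately before a consonant) is not met → [l].
Rule 2 applies to /u/ (between /l/ and /w/: in an unstressed syllable) → [ə].
Rule 2 applies to /e/ (between /s/ and /s/: in an unstressed syllable) → [ə].
Rule 2 applies to /u/ (between /w/ and /j/: in an unstressed syllable) → [ə].
/i/ — between /j/ and /s/, in an unstressed syllable — surfaces as [ə] (rule 2).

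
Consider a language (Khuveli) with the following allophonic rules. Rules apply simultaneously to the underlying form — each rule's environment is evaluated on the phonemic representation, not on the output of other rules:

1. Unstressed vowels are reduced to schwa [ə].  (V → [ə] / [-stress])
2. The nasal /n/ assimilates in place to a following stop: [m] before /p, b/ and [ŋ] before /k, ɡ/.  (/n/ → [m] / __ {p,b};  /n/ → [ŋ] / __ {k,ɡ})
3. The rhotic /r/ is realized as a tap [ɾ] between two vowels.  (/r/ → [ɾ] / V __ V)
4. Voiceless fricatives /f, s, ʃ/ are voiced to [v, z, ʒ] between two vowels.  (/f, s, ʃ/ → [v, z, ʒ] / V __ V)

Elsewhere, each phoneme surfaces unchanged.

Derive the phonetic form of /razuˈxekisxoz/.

/r/ — word-initial; rule 3 does not apply here → [r].
/a/ (between /r/ and /z/): in an unstressed syllable, so rule 1 applies → [ə].
/z/ (between /a/ and /u/): no rule targets it → [z].
Rule 1 applies to /u/ (between /z/ and /x/: in an unstressed syllable) → [ə].
/x/ (between /u/ and /e/): no rule targets it → [x].
/e/ (between /x/ and /k/): rule 1 targets it, but not in an unstressed syllable → unchanged [e].
/k/ stays [k].
Rule 1 applies to /i/ (between /k/ and /s/: in an unstressed syllable) → [ə].
/s/ (between /i/ and /x/): rule 4 targets it, but not between two vowels → unchanged [s].
/x/ — not in any rule's target class → [x].
/o/ (between /x/ and /z/) occurs in an unstressed syllable → [ə] by rule 1.
/z/ (word-final): no rule targets it → [z].

[rəzəˈxekəsxəz]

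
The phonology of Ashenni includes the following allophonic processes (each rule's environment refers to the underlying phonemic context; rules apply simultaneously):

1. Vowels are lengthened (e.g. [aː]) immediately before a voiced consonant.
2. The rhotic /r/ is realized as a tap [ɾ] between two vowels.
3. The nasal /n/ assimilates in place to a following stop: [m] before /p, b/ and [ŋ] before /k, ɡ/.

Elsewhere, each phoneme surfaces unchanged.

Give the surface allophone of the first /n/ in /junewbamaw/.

/n/ (between /u/ and /e/) is in the target of rule 3 but the environment (before a labial or velar stop) is not met → [n].

[n]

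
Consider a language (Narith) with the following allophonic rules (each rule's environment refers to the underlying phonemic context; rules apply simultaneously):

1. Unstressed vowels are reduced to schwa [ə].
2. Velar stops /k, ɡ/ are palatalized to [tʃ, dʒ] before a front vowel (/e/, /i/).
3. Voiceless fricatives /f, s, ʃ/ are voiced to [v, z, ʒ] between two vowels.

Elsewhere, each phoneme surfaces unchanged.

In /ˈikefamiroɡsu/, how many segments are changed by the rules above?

7

Segments that undergo a rule: /k/ → [tʃ] (rule 2); /e/ → [ə] (rule 1); /f/ → [v] (rule 3); /a/ → [ə] (rule 1); /i/ → [ə] (rule 1); /o/ → [ə] (rule 1); /u/ → [ə] (rule 1).
All other segments surface unchanged.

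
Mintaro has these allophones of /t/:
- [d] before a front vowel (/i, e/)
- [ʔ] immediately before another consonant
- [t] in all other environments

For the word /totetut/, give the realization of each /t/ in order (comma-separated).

[t], [d], [t], [t]

Occurrence 1 (position 1): no conditioning environment matches → elsewhere allophone [t].
Occurrence 2 (position 3): before a front vowel (/i, e/) → [d].
Occurrence 3 (position 5): no conditioning environment matches → elsewhere allophone [t].
Occurrence 4 (position 7): no conditioning environment matches → elsewhere allophone [t].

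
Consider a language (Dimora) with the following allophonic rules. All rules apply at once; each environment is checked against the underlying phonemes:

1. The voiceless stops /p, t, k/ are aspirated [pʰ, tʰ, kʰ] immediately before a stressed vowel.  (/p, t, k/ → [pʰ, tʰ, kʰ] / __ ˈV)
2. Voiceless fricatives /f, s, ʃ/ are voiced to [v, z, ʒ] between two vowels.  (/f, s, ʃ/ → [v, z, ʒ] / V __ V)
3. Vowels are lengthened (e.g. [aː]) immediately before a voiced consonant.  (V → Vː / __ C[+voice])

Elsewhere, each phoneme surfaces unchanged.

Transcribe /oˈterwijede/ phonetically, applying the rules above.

[oˈtʰeːrwiːjeːde]

/o/ (word-initial) is in the target of rule 3 but the environment (before a voiced consonant) is not met → [o].
/t/ (between /o/ and /e/) occurs immediately before a stressed vowel → [tʰ] by rule 1.
/e/ (between /t/ and /r/) occurs before a voiced consonant → [eː] by rule 3.
/r/ (between /e/ and /w/): no rule targets it → [r].
/w/ stays [w].
/i/ (between /w/ and /j/) occurs before a voiced consonant → [iː] by rule 3.
/j/ (between /i/ and /e/) is unaffected → [j].
/e/ meets the environment for rule 3 (before a voiced consonant) → [eː].
/d/ (between /e/ and /e/) is unaffected → [d].
/e/ (word-final) fails the environment for rule 3, so it stays [e].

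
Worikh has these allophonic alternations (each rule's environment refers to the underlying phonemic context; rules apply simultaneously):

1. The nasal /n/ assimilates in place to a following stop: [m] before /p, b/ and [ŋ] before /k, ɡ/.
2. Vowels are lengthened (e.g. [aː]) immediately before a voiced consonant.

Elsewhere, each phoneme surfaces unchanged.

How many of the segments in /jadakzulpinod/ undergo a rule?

4

Segments that undergo a rule: /a/ → [aː] (rule 2); /u/ → [uː] (rule 2); /i/ → [iː] (rule 2); /o/ → [oː] (rule 2).
All other segments surface unchanged.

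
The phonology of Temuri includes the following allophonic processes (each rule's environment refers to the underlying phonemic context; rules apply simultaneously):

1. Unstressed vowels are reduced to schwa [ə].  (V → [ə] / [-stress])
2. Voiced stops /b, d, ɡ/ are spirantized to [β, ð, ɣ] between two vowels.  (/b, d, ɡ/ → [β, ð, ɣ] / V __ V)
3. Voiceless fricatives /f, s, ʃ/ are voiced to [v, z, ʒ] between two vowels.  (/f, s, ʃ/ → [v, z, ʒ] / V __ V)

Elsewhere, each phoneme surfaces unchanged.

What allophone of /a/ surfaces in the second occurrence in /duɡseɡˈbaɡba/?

[ə]

/a/ (word-final): in an unstressed syllable, so rule 1 applies → [ə].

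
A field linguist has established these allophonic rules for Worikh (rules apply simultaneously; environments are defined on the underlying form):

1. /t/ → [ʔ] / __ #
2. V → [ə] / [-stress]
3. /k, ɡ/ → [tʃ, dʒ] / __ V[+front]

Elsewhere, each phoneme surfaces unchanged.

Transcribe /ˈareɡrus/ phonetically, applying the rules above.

/a/ (word-initial) is in the target of rule 2 but the environment (in an unstressed syllable) is not met → [a].
/r/ — not in any rule's target class → [r].
Rule 2 applies to /e/ (between /r/ and /ɡ/: in an unstressed syllable) → [ə].
/ɡ/ (between /e/ and /r/): rule 3 targets it, but not before a front vowel → unchanged [ɡ].
/r/ — not in any rule's target class → [r].
/u/ meets the environment for rule 2 (in an unstressed syllable) → [ə].
/s/ — not in any rule's target class → [s].

[ˈarəɡrəs]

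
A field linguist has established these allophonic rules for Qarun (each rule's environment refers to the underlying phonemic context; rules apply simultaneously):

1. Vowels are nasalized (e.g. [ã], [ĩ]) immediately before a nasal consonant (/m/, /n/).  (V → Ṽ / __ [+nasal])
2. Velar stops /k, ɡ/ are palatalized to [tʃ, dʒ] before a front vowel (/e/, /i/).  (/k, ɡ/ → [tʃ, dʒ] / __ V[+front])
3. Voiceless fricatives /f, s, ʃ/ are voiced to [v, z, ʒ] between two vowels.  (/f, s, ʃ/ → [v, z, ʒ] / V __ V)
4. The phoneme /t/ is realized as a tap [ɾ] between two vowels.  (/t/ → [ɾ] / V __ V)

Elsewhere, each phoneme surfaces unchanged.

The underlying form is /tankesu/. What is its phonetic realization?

/t/ (word-initial) is in the target of rule 4 but the environment (between two vowels) is not met → [t].
/a/ (between /t/ and /n/): before a nasal consonant, so rule 1 applies → [ã].
/n/ stays [n].
/k/ — between /n/ and /e/, before a front vowel — surfaces as [tʃ] (rule 2).
/e/ (between /k/ and /s/) fails the environment for rule 1, so it stays [e].
/s/ (between /e/ and /u/) occurs between two vowels → [z] by rule 3.
/u/ (word-final) fails the environment for rule 1, so it stays [u].

[tãntʃezu]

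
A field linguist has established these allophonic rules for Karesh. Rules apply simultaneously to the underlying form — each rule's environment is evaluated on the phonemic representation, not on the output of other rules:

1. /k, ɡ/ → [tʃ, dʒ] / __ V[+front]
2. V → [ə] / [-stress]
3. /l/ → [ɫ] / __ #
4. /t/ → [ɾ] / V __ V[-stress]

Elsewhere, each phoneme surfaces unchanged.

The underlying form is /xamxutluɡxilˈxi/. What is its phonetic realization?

/x/ stays [x].
/a/ meets the environment for rule 2 (in an unstressed syllable) → [ə].
/m/ stays [m].
/x/ — not in any rule's target class → [x].
/u/ (between /x/ and /t/): in an unstressed syllable, so rule 2 applies → [ə].
/t/ — between /u/ and /l/; rule 4 does not apply here → [t].
/l/ (between /t/ and /u/): rule 3 targets it, but not word-finally → unchanged [l].
Rule 2 applies to /u/ (between /l/ and /ɡ/: in an unstressed syllable) → [ə].
/ɡ/ (between /u/ and /x/) fails the environment for rule 1, so it stays [ɡ].
/x/ (between /ɡ/ and /i/) is unaffected → [x].
/i/ — between /x/ and /l/, in an unstressed syllable — surfaces as [ə] (rule 2).
/l/ (between /i/ and /x/) fails the environment for rule 3, so it stays [l].
/x/ stays [x].
/i/ (word-final) fails the environment for rule 2, so it stays [i].

[xəmxətləɡxəlˈxi]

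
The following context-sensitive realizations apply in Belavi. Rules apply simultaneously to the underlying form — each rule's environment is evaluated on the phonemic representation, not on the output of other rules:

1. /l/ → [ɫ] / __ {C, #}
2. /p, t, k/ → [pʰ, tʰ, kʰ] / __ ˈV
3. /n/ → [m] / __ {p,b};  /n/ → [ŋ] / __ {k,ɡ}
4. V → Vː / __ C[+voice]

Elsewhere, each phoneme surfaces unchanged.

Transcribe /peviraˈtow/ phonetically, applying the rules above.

/p/ (word-initial) fails the environment for rule 2, so it stays [p].
Rule 4 applies to /e/ (between /p/ and /v/: before a voiced consonant) → [eː].
/v/ stays [v].
/i/ meets the environment for rule 4 (before a voiced consonant) → [iː].
/r/ (between /i/ and /a/) is unaffected → [r].
/a/ (between /r/ and /t/) fails the environment for rule 4, so it stays [a].
/t/ — between /a/ and /o/, immediately before a stressed vowel — surfaces as [tʰ] (rule 2).
/o/ meets the environment for rule 4 (before a voiced consonant) → [oː].
/w/ (word-final): no rule targets it → [w].

[peːviːraˈtʰoːw]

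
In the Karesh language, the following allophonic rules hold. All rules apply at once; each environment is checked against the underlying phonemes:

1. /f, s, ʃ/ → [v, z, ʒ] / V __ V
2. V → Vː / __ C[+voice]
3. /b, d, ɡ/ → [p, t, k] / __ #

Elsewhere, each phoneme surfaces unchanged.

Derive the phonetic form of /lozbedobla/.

/l/ (word-initial) is unaffected → [l].
/o/ meets the environment for rule 2 (before a voiced consonant) → [oː].
/z/ (between /o/ and /b/) is unaffected → [z].
/b/ (between /z/ and /e/) is in the target of rule 3 but the environment (word-finally) is not met → [b].
/e/ (between /b/ and /d/): before a voiced consonant, so rule 2 applies → [eː].
/d/ (between /e/ and /o/) is in the target of rule 3 but the environment (word-finally) is not met → [d].
/o/ meets the environment for rule 2 (before a voiced consonant) → [oː].
/b/ (between /o/ and /l/): rule 3 targets it, but not word-finally → unchanged [b].
/l/ (between /b/ and /a/): no rule targets it → [l].
/a/ (word-final) is in the target of rule 2 but the environment (before a voiced consonant) is not met → [a].

[loːzbeːdoːbla]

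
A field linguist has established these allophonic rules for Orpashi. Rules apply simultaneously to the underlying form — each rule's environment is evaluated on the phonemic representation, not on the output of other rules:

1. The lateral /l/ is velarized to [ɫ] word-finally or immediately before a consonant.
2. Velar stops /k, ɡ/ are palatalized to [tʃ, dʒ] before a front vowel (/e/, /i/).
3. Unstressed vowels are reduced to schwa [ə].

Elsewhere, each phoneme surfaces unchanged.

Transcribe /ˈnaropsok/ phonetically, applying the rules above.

/n/ — not in any rule's target class → [n].
/a/ (between /n/ and /r/) is in the target of rule 3 but the environment (in an unstressed syllable) is not met → [a].
/r/ — not in any rule's target class → [r].
/o/ (between /r/ and /p/) occurs in an unstressed syllable → [ə] by rule 3.
/p/ — not in any rule's target class → [p].
/s/ stays [s].
/o/ — between /s/ and /k/, in an unstressed syllable — surfaces as [ə] (rule 3).
/k/ (word-final) fails the environment for rule 2, so it stays [k].

[ˈnarəpsək]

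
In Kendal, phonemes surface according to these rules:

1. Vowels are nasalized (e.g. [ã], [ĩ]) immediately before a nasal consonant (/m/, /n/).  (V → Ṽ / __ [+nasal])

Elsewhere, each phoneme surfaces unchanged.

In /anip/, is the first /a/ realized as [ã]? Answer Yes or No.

/a/ meets the environment for rule 1 (before a nasal consonant) → [ã].
The actual realization is [ã], which matches [ã].

Yes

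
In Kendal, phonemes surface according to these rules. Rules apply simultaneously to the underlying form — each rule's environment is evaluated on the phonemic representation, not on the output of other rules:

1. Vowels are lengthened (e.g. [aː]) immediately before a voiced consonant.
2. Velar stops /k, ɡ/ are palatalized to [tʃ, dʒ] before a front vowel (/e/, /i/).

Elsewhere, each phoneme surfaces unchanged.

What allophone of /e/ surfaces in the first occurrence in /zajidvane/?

/e/ (word-final) fails the environment for rule 1, so it stays [e].

[e]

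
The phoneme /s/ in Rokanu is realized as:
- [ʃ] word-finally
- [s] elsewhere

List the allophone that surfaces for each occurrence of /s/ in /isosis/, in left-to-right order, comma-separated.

Occurrence 1 (position 2): no conditioning environment matches → elsewhere allophone [s].
Occurrence 2 (position 4): no conditioning environment matches → elsewhere allophone [s].
Occurrence 3 (position 6): word-finally → [ʃ].

[s], [s], [ʃ]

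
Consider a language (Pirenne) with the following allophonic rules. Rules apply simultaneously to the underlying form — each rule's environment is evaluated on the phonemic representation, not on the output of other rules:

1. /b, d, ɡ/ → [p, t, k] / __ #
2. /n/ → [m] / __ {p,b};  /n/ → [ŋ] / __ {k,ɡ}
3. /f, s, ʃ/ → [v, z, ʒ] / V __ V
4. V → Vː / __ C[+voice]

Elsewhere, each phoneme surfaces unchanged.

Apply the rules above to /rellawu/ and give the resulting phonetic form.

[reːllaːwu]

/r/ stays [r].
Rule 4 applies to /e/ (between /r/ and /l/: before a voiced consonant) → [eː].
/l/ (between /e/ and /l/) is unaffected → [l].
/l/ (between /l/ and /a/): no rule targets it → [l].
/a/ (between /l/ and /w/) occurs before a voiced consonant → [aː] by rule 4.
/w/ (between /a/ and /u/) is unaffected → [w].
/u/ (word-final): rule 4 targets it, but not before a voiced consonant → unchanged [u].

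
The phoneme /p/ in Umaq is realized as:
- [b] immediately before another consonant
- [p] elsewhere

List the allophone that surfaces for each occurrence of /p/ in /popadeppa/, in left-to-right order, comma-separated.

[p], [p], [b], [p]

Occurrence 1 (position 1): no conditioning environment matches → elsewhere allophone [p].
Occurrence 2 (position 3): no conditioning environment matches → elsewhere allophone [p].
Occurrence 3 (position 7): immediately before another consonant → [b].
Occurrence 4 (position 8): no conditioning environment matches → elsewhere allophone [p].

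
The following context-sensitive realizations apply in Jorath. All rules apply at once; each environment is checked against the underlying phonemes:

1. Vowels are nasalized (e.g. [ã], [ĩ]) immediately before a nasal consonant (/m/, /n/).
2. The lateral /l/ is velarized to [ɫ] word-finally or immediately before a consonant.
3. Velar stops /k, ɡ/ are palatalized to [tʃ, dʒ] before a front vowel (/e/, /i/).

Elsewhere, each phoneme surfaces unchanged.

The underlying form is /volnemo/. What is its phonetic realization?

/v/ — not in any rule's target class → [v].
/o/ (between /v/ and /l/) is in the target of rule 1 but the environment (before a nasal consonant) is not met → [o].
/l/ — between /o/ and /n/, word-finally or immediately before a consonant — surfaces as [ɫ] (rule 2).
/n/ stays [n].
/e/ — between /n/ and /m/, before a nasal consonant — surfaces as [ẽ] (rule 1).
/m/ (between /e/ and /o/) is unaffected → [m].
/o/ (word-final): rule 1 targets it, but not before a nasal consonant → unchanged [o].

[voɫnẽmo]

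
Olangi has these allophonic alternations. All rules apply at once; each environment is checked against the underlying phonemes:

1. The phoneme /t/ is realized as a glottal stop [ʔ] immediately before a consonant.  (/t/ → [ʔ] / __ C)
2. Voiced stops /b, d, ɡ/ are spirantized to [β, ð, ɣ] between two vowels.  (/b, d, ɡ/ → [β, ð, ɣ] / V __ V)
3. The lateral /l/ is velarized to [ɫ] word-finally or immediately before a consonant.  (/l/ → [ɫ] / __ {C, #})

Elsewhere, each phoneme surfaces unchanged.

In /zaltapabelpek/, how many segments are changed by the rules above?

3

Segments that undergo a rule: /l/ → [ɫ] (rule 3); /b/ → [β] (rule 2); /l/ → [ɫ] (rule 3).
All other segments surface unchanged.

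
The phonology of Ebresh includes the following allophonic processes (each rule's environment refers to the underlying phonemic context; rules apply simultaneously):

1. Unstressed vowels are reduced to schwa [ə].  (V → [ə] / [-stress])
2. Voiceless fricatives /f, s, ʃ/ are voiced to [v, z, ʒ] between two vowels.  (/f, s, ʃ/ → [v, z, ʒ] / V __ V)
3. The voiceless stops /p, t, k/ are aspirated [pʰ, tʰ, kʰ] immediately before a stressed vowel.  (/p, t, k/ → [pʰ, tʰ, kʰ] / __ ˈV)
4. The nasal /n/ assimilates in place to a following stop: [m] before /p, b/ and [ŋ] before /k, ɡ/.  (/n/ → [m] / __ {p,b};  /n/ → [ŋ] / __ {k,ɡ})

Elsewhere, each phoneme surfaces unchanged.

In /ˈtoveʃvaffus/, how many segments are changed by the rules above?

Segments that undergo a rule: /t/ → [tʰ] (rule 3); /e/ → [ə] (rule 1); /a/ → [ə] (rule 1); /u/ → [ə] (rule 1).
All other segments surface unchanged.

4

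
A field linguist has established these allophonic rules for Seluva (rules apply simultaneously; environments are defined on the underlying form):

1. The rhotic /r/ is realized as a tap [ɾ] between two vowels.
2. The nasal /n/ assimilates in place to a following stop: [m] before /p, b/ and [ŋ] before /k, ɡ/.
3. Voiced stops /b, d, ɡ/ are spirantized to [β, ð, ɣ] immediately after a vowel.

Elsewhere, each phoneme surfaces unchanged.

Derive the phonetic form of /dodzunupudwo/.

/d/ — word-initial; rule 3 does not apply here → [d].
/o/ stays [o].
/d/ (between /o/ and /z/) occurs immediately after a vowel → [ð] by rule 3.
/z/ (between /d/ and /u/): no rule targets it → [z].
/u/ — not in any rule's target class → [u].
/n/ (between /u/ and /u/) is in the target of rule 2 but the environment (before a labial or velar stop) is not met → [n].
/u/ — not in any rule's target class → [u].
/p/ — not in any rule's target class → [p].
/u/ — not in any rule's target class → [u].
/d/ (between /u/ and /w/) occurs immediately after a vowel → [ð] by rule 3.
/w/ (between /d/ and /o/) is unaffected → [w].
/o/ — not in any rule's target class → [o].

[doðzunupuðwo]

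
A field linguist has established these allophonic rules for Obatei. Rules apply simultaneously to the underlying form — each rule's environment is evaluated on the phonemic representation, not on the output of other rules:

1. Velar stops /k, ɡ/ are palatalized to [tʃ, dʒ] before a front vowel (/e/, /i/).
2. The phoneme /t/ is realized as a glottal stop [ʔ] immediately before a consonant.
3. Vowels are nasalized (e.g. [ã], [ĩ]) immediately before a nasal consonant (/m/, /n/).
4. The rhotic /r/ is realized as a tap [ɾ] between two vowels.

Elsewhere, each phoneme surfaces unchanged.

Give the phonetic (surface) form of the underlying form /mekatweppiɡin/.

/e/ (between /m/ and /k/): rule 3 targets it, but not before a nasal consonant → unchanged [e].
/k/ — between /e/ and /a/; rule 1 does not apply here → [k].
/a/ — between /k/ and /t/; rule 3 does not apply here → [a].
/t/ — between /a/ and /w/, immediately before a consonant — surfaces as [ʔ] (rule 2).
/e/ (between /w/ and /p/) is in the target of rule 3 but the environment (before a nasal consonant) is not met → [e].
/i/ (between /p/ and /ɡ/) is in the target of rule 3 but the environment (before a nasal consonant) is not met → [i].
/ɡ/ (between /i/ and /i/) occurs before a front vowel → [dʒ] by rule 1.
Rule 3 applies to /i/ (between /ɡ/ and /n/: before a nasal consonant) → [ĩ].

[mekaʔweppidʒĩn]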